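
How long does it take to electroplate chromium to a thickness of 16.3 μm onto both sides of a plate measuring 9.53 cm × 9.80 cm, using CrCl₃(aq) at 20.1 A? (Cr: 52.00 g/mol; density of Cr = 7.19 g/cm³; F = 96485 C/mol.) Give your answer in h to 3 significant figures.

0.168 h

Plated area = 2 × 9.53 × 9.80 = 186.8 cm²
Volume = 186.8 × 16.3×10⁻⁴ cm = 0.3045 cm³
m(Cr) = 0.3045 × 7.19 = 2.189 g
n(Cr) = 2.189 / 52.00 = 0.04210 mol; n(e⁻) = 3 × 0.04210 = 0.1263 mol
Q = 0.1263 × 96485 = 12190 C
t = 12190 / 20.1 = 606.5 s = 0.168 h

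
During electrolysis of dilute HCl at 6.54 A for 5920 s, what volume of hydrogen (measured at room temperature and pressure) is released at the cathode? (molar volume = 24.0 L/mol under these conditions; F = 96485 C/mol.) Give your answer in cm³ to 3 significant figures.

4820 cm³

Charge passed = 6.54 × 5920 = 38720 C
n(e⁻) = Q/F = 38720/96485 = 0.4013 mol
2H⁺ + 2e⁻ → H₂, so n(H₂) = 0.4013 / 2 = 0.2007 mol
V = 0.2007 × 24.0 = 4.817 L
= 4820 cm³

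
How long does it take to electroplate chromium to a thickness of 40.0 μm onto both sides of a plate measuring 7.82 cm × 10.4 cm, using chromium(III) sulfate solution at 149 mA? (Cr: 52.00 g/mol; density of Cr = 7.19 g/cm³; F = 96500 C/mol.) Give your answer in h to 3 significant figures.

48.6 h

Plated area = 2 × 7.82 × 10.4 = 162.7 cm²
Volume = 162.7 × 40.0×10⁻⁴ cm = 0.6508 cm³
m(Cr) = 0.6508 × 7.19 = 4.679 g
n(Cr) = 4.679 / 52.00 = 0.08998 mol; n(e⁻) = 3 × 0.08998 = 0.2699 mol
Q = 0.2699 × 96500 = 26050 C
t = 26050 / 0.149 = 1.748×10^5 s = 48.6 h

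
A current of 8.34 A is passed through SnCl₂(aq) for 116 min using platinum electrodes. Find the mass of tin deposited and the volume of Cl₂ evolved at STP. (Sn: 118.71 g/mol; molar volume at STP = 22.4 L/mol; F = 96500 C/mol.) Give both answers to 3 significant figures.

Q = 8.34 × 6960 = 58050 C; n(e⁻) = 58050 / 96500 = 0.6016 mol
Cathode: Sn²⁺ + 2e⁻ → Sn → n(Sn) = 0.6016/2 = 0.3008 mol → 35.7 g
Anode: 2Cl⁻ → Cl₂ + 2e⁻ → n(Cl₂) = 0.6016/2 = 0.3008 mol → 6.74 L

35.7 g Sn; 6.74 L Cl₂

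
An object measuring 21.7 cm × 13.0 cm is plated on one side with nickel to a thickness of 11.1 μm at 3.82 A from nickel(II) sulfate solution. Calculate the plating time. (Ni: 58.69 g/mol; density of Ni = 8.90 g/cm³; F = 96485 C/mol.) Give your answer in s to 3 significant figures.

2400 s

Plated area = 21.7 × 13.0 = 282.1 cm²
Volume = 282.1 × 11.1×10⁻⁴ cm = 0.3131 cm³
m(Ni) = 0.3131 × 8.90 = 2.787 g
n(Ni) = 2.787 / 58.69 = 0.04749 mol; n(e⁻) = 2 × 0.04749 = 0.09498 mol
Q = 0.09498 × 96485 = 9164 C
t = 9164 / 3.82 = 2399 s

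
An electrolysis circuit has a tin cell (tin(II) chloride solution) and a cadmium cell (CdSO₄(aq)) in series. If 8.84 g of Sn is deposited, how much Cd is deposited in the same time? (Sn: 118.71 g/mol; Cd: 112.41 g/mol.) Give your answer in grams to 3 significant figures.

8.37 g

n(Sn) = 8.84 / 118.71 = 0.07447 mol
Sn²⁺ + 2e⁻ → Sn, so n(e⁻) = 2 × 0.07447 = 0.1489 mol
In series, the same 0.1489 mol of electrons flows through the second cell.
Cd²⁺ + 2e⁻ → Cd, so n(Cd) = 0.1489 / 2 = 0.07445 mol
m(Cd) = 0.07445 × 112.41 = 8.37 g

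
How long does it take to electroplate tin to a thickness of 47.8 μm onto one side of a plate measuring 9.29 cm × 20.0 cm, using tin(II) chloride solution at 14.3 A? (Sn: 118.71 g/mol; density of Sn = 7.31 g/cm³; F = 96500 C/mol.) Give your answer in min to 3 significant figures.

12.3 min

Plated area = 9.29 × 20.0 = 185.8 cm²
Volume = 185.8 × 47.8×10⁻⁴ cm = 0.8881 cm³
m(Sn) = 0.8881 × 7.31 = 6.492 g
n(Sn) = 6.492 / 118.71 = 0.05469 mol; n(e⁻) = 2 × 0.05469 = 0.1094 mol
Q = 0.1094 × 96500 = 10560 C
t = 10560 / 14.3 = 738.5 s = 12.3 min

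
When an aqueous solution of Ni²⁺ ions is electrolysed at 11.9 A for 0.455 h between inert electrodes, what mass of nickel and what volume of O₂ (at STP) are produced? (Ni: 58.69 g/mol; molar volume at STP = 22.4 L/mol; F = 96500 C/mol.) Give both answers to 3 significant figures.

5.93 g Ni; 1.13 L O₂

Q = 11.9 × 1638 = 19490 C; n(e⁻) = 19490 / 96500 = 0.2020 mol
Cathode: Ni²⁺ + 2e⁻ → Ni → n(Ni) = 0.2020/2 = 0.1010 mol → 5.93 g
Anode: 2H₂O → O₂ + 4H⁺ + 4e⁻ → n(O₂) = 0.2020/4 = 0.05050 mol → 1.13 L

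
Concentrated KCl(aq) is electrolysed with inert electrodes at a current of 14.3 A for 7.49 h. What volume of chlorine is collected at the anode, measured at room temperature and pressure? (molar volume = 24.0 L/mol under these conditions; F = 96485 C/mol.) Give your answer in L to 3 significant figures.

Q = It = 14.3 × 26964 = 3.856×10^5 C
Moles of electrons = 3.856×10^5 / 96485 = 3.996 mol
2Cl⁻ → Cl₂ + 2e⁻, so n(Cl₂) = 3.996 / 2 = 1.998 mol
V = 1.998 × 24.0 = 47.95 L

48.0 L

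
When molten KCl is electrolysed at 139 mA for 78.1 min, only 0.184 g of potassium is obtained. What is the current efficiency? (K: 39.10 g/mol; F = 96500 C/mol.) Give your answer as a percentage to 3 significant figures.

69.7%

Q = 0.139 × 4686 = 651.4 C
n(e⁻) = 651.4 / 96500 = 0.006750 mol
K⁺ + e⁻ → K, so theoretical n(K) = 0.006750 mol → 0.2639 g
Efficiency = 0.184 / 0.2639 = 0.6972 = 69.7%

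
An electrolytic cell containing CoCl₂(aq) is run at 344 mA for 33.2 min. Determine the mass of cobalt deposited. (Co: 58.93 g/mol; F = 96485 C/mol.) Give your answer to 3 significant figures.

Q = It = 0.344 × 1992 = 685.2 C
n(e⁻) = 685.2 / 96485 = 0.007102 mol
Co²⁺ + 2e⁻ → Co, so n(Co) = 0.007102 / 2 = 0.003551 mol
m = 0.003551 × 58.93 = 0.209 g

0.209 g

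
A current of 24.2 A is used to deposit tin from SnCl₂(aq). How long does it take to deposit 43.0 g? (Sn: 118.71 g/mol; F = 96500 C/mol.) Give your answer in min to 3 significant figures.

n(Sn) = 43.0 / 118.71 = 0.3622 mol
Sn²⁺ + 2e⁻ → Sn, so n(e⁻) = 2 × 0.3622 = 0.7244 mol
Q = 0.7244 × 96500 = 69900 C
t = Q / I = 69900 / 24.2 = 2888 s = 48.1 min

48.1 min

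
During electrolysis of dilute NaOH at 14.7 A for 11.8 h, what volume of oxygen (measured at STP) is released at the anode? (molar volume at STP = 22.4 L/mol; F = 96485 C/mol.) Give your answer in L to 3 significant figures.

36.2 L

Q = 14.7 A × 42480 s = 6.245×10^5 C
n(e⁻) = 6.245×10^5 / 96485 = 6.473 mol
2H₂O → O₂ + 4H⁺ + 4e⁻, so n(O₂) = 6.473 / 4 = 1.618 mol
V = 1.618 × 22.4 = 36.24 L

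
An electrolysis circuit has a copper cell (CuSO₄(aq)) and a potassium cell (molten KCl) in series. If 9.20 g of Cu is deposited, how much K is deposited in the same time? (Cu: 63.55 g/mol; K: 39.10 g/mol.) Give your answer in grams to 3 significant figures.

11.3 g

n(Cu) = 9.20 / 63.55 = 0.1448 mol
Cu²⁺ + 2e⁻ → Cu, so n(e⁻) = 2 × 0.1448 = 0.2896 mol
Since the cells are in series, n(e⁻) in the K cell is also 0.2896 mol.
K⁺ + e⁻ → K, so n(K) = 0.2896 mol
m(K) = 0.2896 × 39.10 = 11.3 g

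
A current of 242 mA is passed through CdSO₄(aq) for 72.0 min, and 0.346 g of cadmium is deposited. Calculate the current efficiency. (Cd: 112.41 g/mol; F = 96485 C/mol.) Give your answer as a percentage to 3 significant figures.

Q = 0.242 × 4320 = 1045 C
n(e⁻) = 1045 / 96485 = 0.01083 mol
Cd²⁺ + 2e⁻ → Cd, so theoretical n(Cd) = 0.005415 mol → 0.6087 g
Efficiency = 0.346 / 0.6087 = 0.5684 = 56.8%

56.8%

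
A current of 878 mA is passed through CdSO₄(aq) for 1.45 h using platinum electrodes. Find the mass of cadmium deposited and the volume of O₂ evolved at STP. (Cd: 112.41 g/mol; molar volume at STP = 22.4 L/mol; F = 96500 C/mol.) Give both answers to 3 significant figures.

Q = 0.878 × 5220 = 4583 C; n(e⁻) = 4583 / 96500 = 0.04749 mol
Cathode: Cd²⁺ + 2e⁻ → Cd → n(Cd) = 0.04749/2 = 0.02375 mol → 2.67 g
Anode: 2H₂O → O₂ + 4H⁺ + 4e⁻ → n(O₂) = 0.04749/4 = 0.01187 mol → 0.266 L

2.67 g Cd; 0.266 L O₂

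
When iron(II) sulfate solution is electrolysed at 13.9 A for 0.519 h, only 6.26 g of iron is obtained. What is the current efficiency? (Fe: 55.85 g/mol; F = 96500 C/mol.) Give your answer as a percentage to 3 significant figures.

83.3%

Q = 13.9 × 1868.4 = 25970 C
n(e⁻) = 25970 / 96500 = 0.2691 mol
Fe²⁺ + 2e⁻ → Fe, so theoretical n(Fe) = 0.1346 mol → 7.517 g
Efficiency = 6.26 / 7.517 = 0.8328 = 83.3%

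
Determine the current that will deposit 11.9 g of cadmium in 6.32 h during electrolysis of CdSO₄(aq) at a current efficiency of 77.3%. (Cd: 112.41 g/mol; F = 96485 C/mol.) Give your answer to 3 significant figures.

1.16 A

n(Cd) = 11.9 / 112.41 = 0.1059 mol
Cd²⁺ + 2e⁻ → Cd, so n(e⁻) = 2 × 0.1059 = 0.2118 mol
Q = 0.2118 × 96485 / 0.773 = 26440 C
I = Q / t = 26440 / 22752 s = 1.16 A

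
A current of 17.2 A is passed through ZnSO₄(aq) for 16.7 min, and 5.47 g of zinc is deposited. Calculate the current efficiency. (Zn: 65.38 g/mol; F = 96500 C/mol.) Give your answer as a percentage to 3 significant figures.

Q = 17.2 × 1002 = 17230 C
n(e⁻) = 17230 / 96500 = 0.1785 mol
Zn²⁺ + 2e⁻ → Zn, so theoretical n(Zn) = 0.08925 mol → 5.835 g
Efficiency = 5.47 / 5.835 = 0.9374 = 93.7%

93.7%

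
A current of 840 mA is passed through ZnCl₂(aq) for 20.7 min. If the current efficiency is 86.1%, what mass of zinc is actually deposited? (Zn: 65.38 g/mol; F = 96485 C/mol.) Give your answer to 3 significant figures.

Q = 0.840 × 1242 = 1043 C
n(e⁻) = 1043 / 96485 = 0.01081 mol
Zn²⁺ + 2e⁻ → Zn, so theoretical m(Zn) = 0.005405 × 65.38 = 0.3534 g
Actual mass = 86.1% × 0.3534 = 0.304 g

0.304 g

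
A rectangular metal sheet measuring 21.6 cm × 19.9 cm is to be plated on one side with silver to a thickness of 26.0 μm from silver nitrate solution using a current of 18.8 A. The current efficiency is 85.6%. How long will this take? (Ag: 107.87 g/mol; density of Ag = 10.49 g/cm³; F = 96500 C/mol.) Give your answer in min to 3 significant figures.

10.9 min

Plated area = 21.6 × 19.9 = 429.8 cm²
Volume = 429.8 × 26.0×10⁻⁴ cm = 1.117 cm³
m(Ag) = 1.117 × 10.49 = 11.72 g
n(Ag) = 11.72 / 107.87 = 0.1086 mol; n(e⁻) = 0.1086 mol
Q = 0.1086 × 96500 / 0.856 = 12240 C
t = 12240 / 18.8 = 651.1 s = 10.9 min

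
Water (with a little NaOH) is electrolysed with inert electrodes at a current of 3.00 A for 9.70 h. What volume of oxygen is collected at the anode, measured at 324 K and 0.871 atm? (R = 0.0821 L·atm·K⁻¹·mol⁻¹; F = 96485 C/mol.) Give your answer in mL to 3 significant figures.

8290 mL

Charge passed = 3.00 × 34920 = 1.048×10^5 C
Moles of electrons = 1.048×10^5 / 96485 = 1.086 mol
2H₂O → O₂ + 4H⁺ + 4e⁻, so n(O₂) = 1.086 / 4 = 0.2715 mol
V = nRT/P = 0.2715 × 0.0821 × 324 / 0.871 = 8.292 L
= 8290 mL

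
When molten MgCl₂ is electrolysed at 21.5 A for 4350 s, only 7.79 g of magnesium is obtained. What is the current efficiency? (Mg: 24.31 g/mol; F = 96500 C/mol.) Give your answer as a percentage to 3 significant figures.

66.1%

Q = 21.5 × 4350 = 93530 C
n(e⁻) = 93530 / 96500 = 0.9692 mol
Mg²⁺ + 2e⁻ → Mg, so theoretical n(Mg) = 0.4846 mol → 11.78 g
Efficiency = 7.79 / 11.78 = 0.6613 = 66.1%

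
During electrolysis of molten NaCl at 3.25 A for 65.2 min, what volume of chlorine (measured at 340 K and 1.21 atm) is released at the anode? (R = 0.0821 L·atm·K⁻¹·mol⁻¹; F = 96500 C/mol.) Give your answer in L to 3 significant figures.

Q = It = 3.25 × 3912 = 12710 C
n(e⁻) = Q/F = 12710/96500 = 0.1317 mol
2Cl⁻ → Cl₂ + 2e⁻, so n(Cl₂) = 0.1317 / 2 = 0.06585 mol
V = nRT/P = 0.06585 × 0.0821 × 340 / 1.21 = 1.519 L

1.52 L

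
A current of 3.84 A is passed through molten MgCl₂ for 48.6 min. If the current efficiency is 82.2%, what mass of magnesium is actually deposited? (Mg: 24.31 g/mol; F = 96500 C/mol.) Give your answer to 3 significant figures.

Q = 3.84 × 2916 = 11200 C
n(e⁻) = 11200 / 96500 = 0.1161 mol
Mg²⁺ + 2e⁻ → Mg, so theoretical m(Mg) = 0.05805 × 24.31 = 1.411 g
Actual mass = 82.2% × 1.411 = 1.16 g

1.16 g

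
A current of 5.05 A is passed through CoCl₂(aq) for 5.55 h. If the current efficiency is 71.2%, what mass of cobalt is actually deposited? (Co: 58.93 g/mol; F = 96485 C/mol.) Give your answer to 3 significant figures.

Q = 5.05 × 19980 = 1.009×10^5 C
n(e⁻) = 1.009×10^5 / 96485 = 1.046 mol
Co²⁺ + 2e⁻ → Co, so theoretical m(Co) = 0.5230 × 58.93 = 30.82 g
Actual mass = 71.2% × 30.82 = 21.9 g

21.9 g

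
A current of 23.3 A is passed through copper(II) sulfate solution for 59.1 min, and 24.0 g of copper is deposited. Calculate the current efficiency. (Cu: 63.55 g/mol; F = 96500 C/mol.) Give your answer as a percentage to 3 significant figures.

Q = 23.3 × 3546 = 82620 C
n(e⁻) = 82620 / 96500 = 0.8562 mol
Cu²⁺ + 2e⁻ → Cu, so theoretical n(Cu) = 0.4281 mol → 27.21 g
Efficiency = 24.0 / 27.21 = 0.8820 = 88.2%

88.2%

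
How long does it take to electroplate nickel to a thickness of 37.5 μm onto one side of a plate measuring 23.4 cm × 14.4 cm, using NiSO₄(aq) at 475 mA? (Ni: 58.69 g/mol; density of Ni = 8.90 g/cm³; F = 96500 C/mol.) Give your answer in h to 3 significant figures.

21.6 h

Plated area = 23.4 × 14.4 = 337.0 cm²
Volume = 337.0 × 37.5×10⁻⁴ cm = 1.264 cm³
m(Ni) = 1.264 × 8.90 = 11.25 g
n(Ni) = 11.25 / 58.69 = 0.1917 mol; n(e⁻) = 2 × 0.1917 = 0.3834 mol
Q = 0.3834 × 96500 = 37000 C
t = 37000 / 0.475 = 77890 s = 21.6 h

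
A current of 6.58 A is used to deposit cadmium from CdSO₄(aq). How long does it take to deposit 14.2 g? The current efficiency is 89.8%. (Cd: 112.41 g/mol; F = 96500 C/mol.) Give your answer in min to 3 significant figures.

n(Cd) = 14.2 / 112.41 = 0.1263 mol
Cd²⁺ + 2e⁻ → Cd, so n(e⁻) = 2 × 0.1263 = 0.2526 mol
Q = 0.2526 × 96500 / 0.898 = 27140 C
t = Q / I = 27140 / 6.58 = 4125 s = 68.8 min

68.8 min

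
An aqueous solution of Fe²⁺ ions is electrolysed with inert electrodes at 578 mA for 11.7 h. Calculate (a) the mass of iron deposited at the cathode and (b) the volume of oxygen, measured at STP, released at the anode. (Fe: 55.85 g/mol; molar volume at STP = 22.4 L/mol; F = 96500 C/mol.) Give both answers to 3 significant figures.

7.05 g Fe; 1.41 L O₂

Q = 0.578 × 42120 = 24350 C; n(e⁻) = 24350 / 96500 = 0.2523 mol
Cathode: Fe²⁺ + 2e⁻ → Fe → n(Fe) = 0.2523/2 = 0.1262 mol → 7.05 g
Anode: 2H₂O → O₂ + 4H⁺ + 4e⁻ → n(O₂) = 0.2523/4 = 0.06308 mol → 1.41 L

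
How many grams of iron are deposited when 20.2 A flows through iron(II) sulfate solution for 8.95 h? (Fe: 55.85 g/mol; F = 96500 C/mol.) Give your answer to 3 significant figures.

Q = 20.2 A × 32220 s = 6.508×10^5 C
n(e⁻) = 6.508×10^5 / 96500 = 6.744 mol
Fe²⁺ + 2e⁻ → Fe, so n(Fe) = 6.744 / 2 = 3.372 mol
m = 3.372 × 55.85 = 188 g

188 g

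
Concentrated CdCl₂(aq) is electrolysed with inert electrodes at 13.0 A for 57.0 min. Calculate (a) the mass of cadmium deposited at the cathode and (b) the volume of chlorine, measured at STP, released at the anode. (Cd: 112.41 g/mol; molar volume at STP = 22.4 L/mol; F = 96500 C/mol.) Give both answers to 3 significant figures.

Q = 13.0 × 3420 = 44460 C; n(e⁻) = 44460 / 96500 = 0.4607 mol
Cathode: Cd²⁺ + 2e⁻ → Cd → n(Cd) = 0.4607/2 = 0.2304 mol → 25.9 g
Anode: 2Cl⁻ → Cl₂ + 2e⁻ → n(Cl₂) = 0.4607/2 = 0.2304 mol → 5.16 L

25.9 g Cd; 5.16 L Cl₂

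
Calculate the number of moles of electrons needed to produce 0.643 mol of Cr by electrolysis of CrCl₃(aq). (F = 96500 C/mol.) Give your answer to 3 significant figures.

Cr³⁺ + 3e⁻ → Cr, so n(e⁻) = 3 × 0.643 = 1.929 mol

1.93 mol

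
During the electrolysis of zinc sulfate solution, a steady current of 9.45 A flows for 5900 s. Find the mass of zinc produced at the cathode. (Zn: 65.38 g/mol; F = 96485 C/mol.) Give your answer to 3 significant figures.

18.9 g

Charge passed = 9.45 × 5900 = 55760 C
Moles of electrons = 55760 / 96485 = 0.5779 mol
Zn²⁺ + 2e⁻ → Zn, so n(Zn) = 0.5779 / 2 = 0.2890 mol
m = 0.2890 × 65.38 = 18.9 g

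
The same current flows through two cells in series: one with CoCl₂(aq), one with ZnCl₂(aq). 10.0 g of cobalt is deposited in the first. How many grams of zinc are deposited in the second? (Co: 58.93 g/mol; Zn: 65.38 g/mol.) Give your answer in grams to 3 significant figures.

11.1 g

n(Co) = 10.0 / 58.93 = 0.1697 mol
Co²⁺ + 2e⁻ → Co, so n(e⁻) = 2 × 0.1697 = 0.3394 mol
Same current for the same time ⇒ same n(e⁻) = 0.3394 mol in both cells.
Zn²⁺ + 2e⁻ → Zn, so n(Zn) = 0.3394 / 2 = 0.1697 mol
m(Zn) = 0.1697 × 65.38 = 11.1 g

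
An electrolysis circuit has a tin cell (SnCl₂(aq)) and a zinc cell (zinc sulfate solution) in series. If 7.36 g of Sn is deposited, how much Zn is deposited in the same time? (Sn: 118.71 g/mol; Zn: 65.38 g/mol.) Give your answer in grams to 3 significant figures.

n(Sn) = 7.36 / 118.71 = 0.06200 mol
Sn²⁺ + 2e⁻ → Sn, so n(e⁻) = 2 × 0.06200 = 0.1240 mol
Same current for the same time ⇒ same n(e⁻) = 0.1240 mol in both cells.
Zn²⁺ + 2e⁻ → Zn, so n(Zn) = 0.1240 / 2 = 0.06200 mol
m(Zn) = 0.06200 × 65.38 = 4.05 g

4.05 g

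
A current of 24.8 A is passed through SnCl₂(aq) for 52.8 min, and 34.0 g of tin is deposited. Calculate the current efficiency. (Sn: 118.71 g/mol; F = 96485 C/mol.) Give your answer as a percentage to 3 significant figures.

70.3%

Q = 24.8 × 3168 = 78570 C
n(e⁻) = 78570 / 96485 = 0.8143 mol
Sn²⁺ + 2e⁻ → Sn, so theoretical n(Sn) = 0.4072 mol → 48.34 g
Efficiency = 34.0 / 48.34 = 0.7034 = 70.3%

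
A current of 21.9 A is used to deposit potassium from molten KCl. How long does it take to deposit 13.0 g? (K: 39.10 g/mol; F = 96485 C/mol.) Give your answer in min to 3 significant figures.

n(K) = 13.0 / 39.10 = 0.3325 mol
K⁺ + e⁻ → K, so n(e⁻) = 0.3325 mol
Q = 0.3325 × 96485 = 32080 C
t = Q / I = 32080 / 21.9 = 1465 s = 24.4 min

24.4 min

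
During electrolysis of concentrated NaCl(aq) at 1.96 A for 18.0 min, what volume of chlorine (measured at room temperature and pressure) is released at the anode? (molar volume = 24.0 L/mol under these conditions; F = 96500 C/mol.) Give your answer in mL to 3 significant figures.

263 mL

Charge passed = 1.96 × 1080 = 2117 C
n(e⁻) = Q/F = 2117/96500 = 0.02194 mol
2Cl⁻ → Cl₂ + 2e⁻, so n(Cl₂) = 0.02194 / 2 = 0.01097 mol
V = 0.01097 × 24.0 = 0.2633 L
= 263 mL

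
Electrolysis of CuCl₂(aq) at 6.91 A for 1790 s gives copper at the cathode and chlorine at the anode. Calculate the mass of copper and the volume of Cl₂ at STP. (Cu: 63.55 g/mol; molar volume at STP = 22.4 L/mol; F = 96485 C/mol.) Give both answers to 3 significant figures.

4.07 g Cu; 1.44 L Cl₂

Q = 6.91 × 1790 = 12370 C; n(e⁻) = 12370 / 96485 = 0.1282 mol
Cathode: Cu²⁺ + 2e⁻ → Cu → n(Cu) = 0.1282/2 = 0.06410 mol → 4.07 g
Anode: 2Cl⁻ → Cl₂ + 2e⁻ → n(Cl₂) = 0.1282/2 = 0.06410 mol → 1.44 L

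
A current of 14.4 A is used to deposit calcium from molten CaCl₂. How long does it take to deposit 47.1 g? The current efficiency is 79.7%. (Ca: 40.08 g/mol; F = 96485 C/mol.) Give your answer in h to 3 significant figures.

5.49 h

n(Ca) = 47.1 / 40.08 = 1.175 mol
Ca²⁺ + 2e⁻ → Ca, so n(e⁻) = 2 × 1.175 = 2.350 mol
Q = 2.350 × 96485 / 0.797 = 2.845×10^5 C
t = Q / I = 2.845×10^5 / 14.4 = 19760 s = 5.49 h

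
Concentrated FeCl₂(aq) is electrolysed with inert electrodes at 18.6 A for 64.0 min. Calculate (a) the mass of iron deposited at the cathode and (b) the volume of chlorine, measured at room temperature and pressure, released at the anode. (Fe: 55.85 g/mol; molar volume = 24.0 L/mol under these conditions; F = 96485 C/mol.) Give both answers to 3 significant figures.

20.7 g Fe; 8.88 L Cl₂

Q = 18.6 × 3840 = 71420 C; n(e⁻) = 71420 / 96485 = 0.7402 mol
Cathode: Fe²⁺ + 2e⁻ → Fe → n(Fe) = 0.7402/2 = 0.3701 mol → 20.7 g
Anode: 2Cl⁻ → Cl₂ + 2e⁻ → n(Cl₂) = 0.7402/2 = 0.3701 mol → 8.88 L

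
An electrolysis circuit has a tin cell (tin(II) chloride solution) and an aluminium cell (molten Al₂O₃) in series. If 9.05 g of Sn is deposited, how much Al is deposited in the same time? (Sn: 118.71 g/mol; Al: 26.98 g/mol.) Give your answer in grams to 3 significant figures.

n(Sn) = 9.05 / 118.71 = 0.07624 mol
Sn²⁺ + 2e⁻ → Sn, so n(e⁻) = 2 × 0.07624 = 0.1525 mol
Same current for the same time ⇒ same n(e⁻) = 0.1525 mol in both cells.
Al³⁺ + 3e⁻ → Al, so n(Al) = 0.1525 / 3 = 0.05083 mol
m(Al) = 0.05083 × 26.98 = 1.37 g

1.37 g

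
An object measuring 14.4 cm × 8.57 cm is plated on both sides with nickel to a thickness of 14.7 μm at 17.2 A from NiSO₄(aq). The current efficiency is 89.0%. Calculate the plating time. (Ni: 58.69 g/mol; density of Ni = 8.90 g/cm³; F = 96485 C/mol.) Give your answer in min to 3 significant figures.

11.6 min

Plated area = 2 × 14.4 × 8.57 = 246.8 cm²
Volume = 246.8 × 14.7×10⁻⁴ cm = 0.3628 cm³
m(Ni) = 0.3628 × 8.90 = 3.229 g
n(Ni) = 3.229 / 58.69 = 0.05502 mol; n(e⁻) = 2 × 0.05502 = 0.1100 mol
Q = 0.1100 × 96485 / 0.890 = 11930 C
t = 11930 / 17.2 = 693.6 s = 11.6 min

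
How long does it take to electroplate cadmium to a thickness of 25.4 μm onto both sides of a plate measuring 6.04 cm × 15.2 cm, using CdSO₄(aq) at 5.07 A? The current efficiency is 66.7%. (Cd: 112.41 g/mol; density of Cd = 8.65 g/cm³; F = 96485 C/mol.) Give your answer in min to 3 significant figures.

34.1 min

Plated area = 2 × 6.04 × 15.2 = 183.6 cm²
Volume = 183.6 × 25.4×10⁻⁴ cm = 0.4663 cm³
m(Cd) = 0.4663 × 8.65 = 4.033 g
n(Cd) = 4.033 / 112.41 = 0.03588 mol; n(e⁻) = 2 × 0.03588 = 0.07176 mol
Q = 0.07176 × 96485 / 0.667 = 10380 C
t = 10380 / 5.07 = 2047 s = 34.1 min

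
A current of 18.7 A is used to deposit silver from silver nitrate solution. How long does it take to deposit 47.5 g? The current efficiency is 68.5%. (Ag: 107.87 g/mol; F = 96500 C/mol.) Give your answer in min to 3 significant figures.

55.3 min

n(Ag) = 47.5 / 107.87 = 0.4403 mol
Ag⁺ + e⁻ → Ag, so n(e⁻) = 0.4403 mol
Q = 0.4403 × 96500 / 0.685 = 62030 C
t = Q / I = 62030 / 18.7 = 3317 s = 55.3 min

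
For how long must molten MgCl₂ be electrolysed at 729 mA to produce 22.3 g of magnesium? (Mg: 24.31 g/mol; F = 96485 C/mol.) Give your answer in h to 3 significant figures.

67.4 h

n(Mg) = 22.3 / 24.31 = 0.9173 mol
Mg²⁺ + 2e⁻ → Mg, so n(e⁻) = 2 × 0.9173 = 1.835 mol
Q = 1.835 × 96485 = 1.770×10^5 C
t = Q / I = 1.770×10^5 / 0.729 = 2.428×10^5 s = 67.4 h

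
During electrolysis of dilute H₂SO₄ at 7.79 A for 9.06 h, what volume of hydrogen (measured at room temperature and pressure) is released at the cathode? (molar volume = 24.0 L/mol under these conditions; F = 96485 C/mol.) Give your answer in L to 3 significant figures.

Q = 7.79 A × 32616 s = 2.541×10^5 C
n(e⁻) = Q/F = 2.541×10^5/96485 = 2.634 mol
2H⁺ + 2e⁻ → H₂, so n(H₂) = 2.634 / 2 = 1.317 mol
V = 1.317 × 24.0 = 31.61 L

31.6 L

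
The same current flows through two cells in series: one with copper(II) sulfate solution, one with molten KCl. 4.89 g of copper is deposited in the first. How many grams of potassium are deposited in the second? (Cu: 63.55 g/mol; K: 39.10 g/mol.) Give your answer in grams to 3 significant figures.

6.02 g

n(Cu) = 4.89 / 63.55 = 0.07695 mol
Cu²⁺ + 2e⁻ → Cu, so n(e⁻) = 2 × 0.07695 = 0.1539 mol
Since the cells are in series, n(e⁻) in the K cell is also 0.1539 mol.
K⁺ + e⁻ → K, so n(K) = 0.1539 mol
m(K) = 0.1539 × 39.10 = 6.02 g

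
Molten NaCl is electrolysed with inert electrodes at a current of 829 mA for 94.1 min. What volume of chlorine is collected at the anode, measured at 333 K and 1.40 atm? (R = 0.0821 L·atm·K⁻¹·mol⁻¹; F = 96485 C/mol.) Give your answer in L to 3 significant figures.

0.474 L

Q = It = 0.829 × 5646 = 4681 C
n(e⁻) = Q/F = 4681/96485 = 0.04852 mol
2Cl⁻ → Cl₂ + 2e⁻, so n(Cl₂) = 0.04852 / 2 = 0.02426 mol
V = nRT/P = 0.02426 × 0.0821 × 333 / 1.40 = 0.4738 L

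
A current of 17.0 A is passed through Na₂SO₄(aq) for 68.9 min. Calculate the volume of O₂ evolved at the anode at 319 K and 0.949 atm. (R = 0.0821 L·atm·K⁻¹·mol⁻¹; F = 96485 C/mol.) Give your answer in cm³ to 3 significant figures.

5030 cm³

Q = It = 17.0 × 4134 = 70280 C
Moles of electrons = 70280 / 96485 = 0.7284 mol
2H₂O → O₂ + 4H⁺ + 4e⁻, so n(O₂) = 0.7284 / 4 = 0.1821 mol
V = nRT/P = 0.1821 × 0.0821 × 319 / 0.949 = 5.025 L
= 5030 cm³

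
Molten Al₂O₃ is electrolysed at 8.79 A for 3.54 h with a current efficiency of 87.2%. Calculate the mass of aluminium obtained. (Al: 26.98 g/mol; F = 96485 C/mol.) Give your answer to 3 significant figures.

Q = 8.79 × 12744 = 1.120×10^5 C
n(e⁻) = 1.120×10^5 / 96485 = 1.161 mol
Al³⁺ + 3e⁻ → Al, so theoretical m(Al) = 0.3870 × 26.98 = 10.44 g
Actual mass = 87.2% × 10.44 = 9.10 g

9.10 g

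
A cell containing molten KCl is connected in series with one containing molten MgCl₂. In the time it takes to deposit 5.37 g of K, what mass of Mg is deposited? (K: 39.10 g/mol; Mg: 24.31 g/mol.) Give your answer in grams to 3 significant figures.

1.67 g

n(K) = 5.37 / 39.10 = 0.1373 mol
K⁺ + e⁻ → K, so n(e⁻) = 0.1373 mol
Since the cells are in series, n(e⁻) in the Mg cell is also 0.1373 mol.
Mg²⁺ + 2e⁻ → Mg, so n(Mg) = 0.1373 / 2 = 0.06865 mol
m(Mg) = 0.06865 × 24.31 = 1.67 g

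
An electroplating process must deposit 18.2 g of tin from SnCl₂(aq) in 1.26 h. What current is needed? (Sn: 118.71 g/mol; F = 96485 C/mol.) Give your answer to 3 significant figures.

6.52 A

n(Sn) = 18.2 / 118.71 = 0.1533 mol
Sn²⁺ + 2e⁻ → Sn, so n(e⁻) = 2 × 0.1533 = 0.3066 mol
Q = 0.3066 × 96485 = 29580 C
I = Q / t = 29580 / 4536 s = 6.52 A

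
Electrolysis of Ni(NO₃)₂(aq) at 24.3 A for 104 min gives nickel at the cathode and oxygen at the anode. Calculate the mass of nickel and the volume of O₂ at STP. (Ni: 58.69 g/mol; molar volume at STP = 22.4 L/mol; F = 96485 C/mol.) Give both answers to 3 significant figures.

46.1 g Ni; 8.80 L O₂

Q = 24.3 × 6240 = 1.516×10^5 C; n(e⁻) = 1.516×10^5 / 96485 = 1.571 mol
Cathode: Ni²⁺ + 2e⁻ → Ni → n(Ni) = 1.571/2 = 0.7855 mol → 46.1 g
Anode: 2H₂O → O₂ + 4H⁺ + 4e⁻ → n(O₂) = 1.571/4 = 0.3928 mol → 8.80 L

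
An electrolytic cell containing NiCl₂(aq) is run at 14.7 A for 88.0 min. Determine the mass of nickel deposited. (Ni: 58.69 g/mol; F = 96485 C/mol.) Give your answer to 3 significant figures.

Charge passed = 14.7 × 5280 = 77620 C
n(e⁻) = 77620 / 96485 = 0.8045 mol
Ni²⁺ + 2e⁻ → Ni, so n(Ni) = 0.8045 / 2 = 0.4023 mol
m = 0.4023 × 58.69 = 23.6 g

23.6 g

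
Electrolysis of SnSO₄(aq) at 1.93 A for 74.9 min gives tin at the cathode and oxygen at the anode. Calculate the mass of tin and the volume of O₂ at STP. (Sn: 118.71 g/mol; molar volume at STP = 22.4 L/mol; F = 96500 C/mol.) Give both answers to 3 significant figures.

5.33 g Sn; 0.503 L O₂

Q = 1.93 × 4494 = 8673 C; n(e⁻) = 8673 / 96500 = 0.08988 mol
Cathode: Sn²⁺ + 2e⁻ → Sn → n(Sn) = 0.08988/2 = 0.04494 mol → 5.33 g
Anode: 2H₂O → O₂ + 4H⁺ + 4e⁻ → n(O₂) = 0.08988/4 = 0.02247 mol → 0.503 L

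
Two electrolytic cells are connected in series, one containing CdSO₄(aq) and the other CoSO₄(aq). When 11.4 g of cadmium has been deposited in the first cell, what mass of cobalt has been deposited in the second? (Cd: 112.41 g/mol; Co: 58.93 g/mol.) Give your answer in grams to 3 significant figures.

5.98 g

n(Cd) = 11.4 / 112.41 = 0.1014 mol
Cd²⁺ + 2e⁻ → Cd, so n(e⁻) = 2 × 0.1014 = 0.2028 mol
Since the cells are in series, n(e⁻) in the Co cell is also 0.2028 mol.
Co²⁺ + 2e⁻ → Co, so n(Co) = 0.2028 / 2 = 0.1014 mol
m(Co) = 0.1014 × 58.93 = 5.98 g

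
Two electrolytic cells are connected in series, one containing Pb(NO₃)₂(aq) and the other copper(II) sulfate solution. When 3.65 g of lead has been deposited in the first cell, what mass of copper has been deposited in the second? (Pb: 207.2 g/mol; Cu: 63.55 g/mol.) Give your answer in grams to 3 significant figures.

1.12 g

n(Pb) = 3.65 / 207.2 = 0.01762 mol
Pb²⁺ + 2e⁻ → Pb, so n(e⁻) = 2 × 0.01762 = 0.03524 mol
Same current for the same time ⇒ same n(e⁻) = 0.03524 mol in both cells.
Cu²⁺ + 2e⁻ → Cu, so n(Cu) = 0.03524 / 2 = 0.01762 mol
m(Cu) = 0.01762 × 63.55 = 1.12 g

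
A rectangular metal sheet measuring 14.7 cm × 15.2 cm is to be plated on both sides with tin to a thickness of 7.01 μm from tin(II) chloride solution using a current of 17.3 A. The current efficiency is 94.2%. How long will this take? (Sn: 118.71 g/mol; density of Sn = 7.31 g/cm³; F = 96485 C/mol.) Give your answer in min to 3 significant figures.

3.81 min

Plated area = 2 × 14.7 × 15.2 = 446.9 cm²
Volume = 446.9 × 7.01×10⁻⁴ cm = 0.3133 cm³
m(Sn) = 0.3133 × 7.31 = 2.290 g
n(Sn) = 2.290 / 118.71 = 0.01929 mol; n(e⁻) = 2 × 0.01929 = 0.03858 mol
Q = 0.03858 × 96485 / 0.942 = 3952 C
t = 3952 / 17.3 = 228.4 s = 3.81 min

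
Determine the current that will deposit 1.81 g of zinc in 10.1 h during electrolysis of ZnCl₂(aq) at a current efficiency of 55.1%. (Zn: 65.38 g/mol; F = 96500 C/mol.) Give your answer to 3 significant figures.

0.267 A

n(Zn) = 1.81 / 65.38 = 0.02768 mol
Zn²⁺ + 2e⁻ → Zn, so n(e⁻) = 2 × 0.02768 = 0.05536 mol
Q = 0.05536 × 96500 / 0.551 = 9696 C
I = Q / t = 9696 / 36360 s = 0.267 A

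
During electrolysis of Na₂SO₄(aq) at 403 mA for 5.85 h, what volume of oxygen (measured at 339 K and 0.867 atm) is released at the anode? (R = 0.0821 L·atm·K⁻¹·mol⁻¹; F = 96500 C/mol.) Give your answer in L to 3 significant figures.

Q = 0.403 A × 21060 s = 8487 C
Moles of electrons = 8487 / 96500 = 0.08795 mol
2H₂O → O₂ + 4H⁺ + 4e⁻, so n(O₂) = 0.08795 / 4 = 0.02199 mol
V = nRT/P = 0.02199 × 0.0821 × 339 / 0.867 = 0.7059 L

0.706 L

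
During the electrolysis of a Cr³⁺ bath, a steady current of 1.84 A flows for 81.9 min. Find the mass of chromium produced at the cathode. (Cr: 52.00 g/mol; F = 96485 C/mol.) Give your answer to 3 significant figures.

Q = It = 1.84 × 4914 = 9042 C
n(e⁻) = 9042 / 96485 = 0.09371 mol
Cr³⁺ + 3e⁻ → Cr, so n(Cr) = 0.09371 / 3 = 0.03124 mol
m = 0.03124 × 52.00 = 1.62 g

1.62 g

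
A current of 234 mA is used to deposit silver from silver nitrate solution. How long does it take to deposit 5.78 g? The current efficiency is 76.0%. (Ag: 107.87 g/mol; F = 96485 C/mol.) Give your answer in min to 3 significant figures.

n(Ag) = 5.78 / 107.87 = 0.05358 mol
Ag⁺ + e⁻ → Ag, so n(e⁻) = 0.05358 mol
Q = 0.05358 × 96485 / 0.760 = 6802 C
t = Q / I = 6802 / 0.234 = 29070 s = 485 min

485 min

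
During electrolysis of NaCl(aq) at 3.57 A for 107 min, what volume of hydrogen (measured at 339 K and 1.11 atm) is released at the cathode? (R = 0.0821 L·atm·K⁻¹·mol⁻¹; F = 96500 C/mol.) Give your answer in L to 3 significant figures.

Q = 3.57 A × 6420 s = 22920 C
Moles of electrons = 22920 / 96500 = 0.2375 mol
2H⁺ + 2e⁻ → H₂, so n(H₂) = 0.2375 / 2 = 0.1188 mol
V = nRT/P = 0.1188 × 0.0821 × 339 / 1.11 = 2.979 L

2.98 L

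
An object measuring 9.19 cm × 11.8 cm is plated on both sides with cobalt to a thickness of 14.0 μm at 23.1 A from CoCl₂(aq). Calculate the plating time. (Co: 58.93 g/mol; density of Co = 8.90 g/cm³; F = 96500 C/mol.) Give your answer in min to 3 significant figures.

6.39 min

Plated area = 2 × 9.19 × 11.8 = 216.9 cm²
Volume = 216.9 × 14.0×10⁻⁴ cm = 0.3037 cm³
m(Co) = 0.3037 × 8.90 = 2.703 g
n(Co) = 2.703 / 58.93 = 0.04587 mol; n(e⁻) = 2 × 0.04587 = 0.09174 mol
Q = 0.09174 × 96500 = 8853 C
t = 8853 / 23.1 = 383.2 s = 6.39 min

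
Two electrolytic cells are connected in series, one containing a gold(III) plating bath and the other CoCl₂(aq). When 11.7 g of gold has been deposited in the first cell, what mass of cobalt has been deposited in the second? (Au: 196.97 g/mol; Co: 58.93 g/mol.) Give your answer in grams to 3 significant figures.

5.25 g

n(Au) = 11.7 / 196.97 = 0.05940 mol
Au³⁺ + 3e⁻ → Au, so n(e⁻) = 3 × 0.05940 = 0.1782 mol
The cells are in series, so the same charge (and hence the same n(e⁻) = 0.1782 mol) passes through both.
Co²⁺ + 2e⁻ → Co, so n(Co) = 0.1782 / 2 = 0.08910 mol
m(Co) = 0.08910 × 58.93 = 5.25 g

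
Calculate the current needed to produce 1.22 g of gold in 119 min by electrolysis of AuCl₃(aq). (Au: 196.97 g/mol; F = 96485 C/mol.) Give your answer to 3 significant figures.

0.251 A

n(Au) = 1.22 / 196.97 = 0.006194 mol
Au³⁺ + 3e⁻ → Au, so n(e⁻) = 3 × 0.006194 = 0.01858 mol
Q = 0.01858 × 96485 = 1793 C
I = Q / t = 1793 / 7140 s = 0.251 A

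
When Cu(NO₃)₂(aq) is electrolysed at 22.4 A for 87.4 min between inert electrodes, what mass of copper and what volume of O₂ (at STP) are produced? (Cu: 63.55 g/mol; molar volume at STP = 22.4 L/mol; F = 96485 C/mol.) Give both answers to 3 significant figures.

38.7 g Cu; 6.82 L O₂

Q = 22.4 × 5244 = 1.175×10^5 C; n(e⁻) = 1.175×10^5 / 96485 = 1.218 mol
Cathode: Cu²⁺ + 2e⁻ → Cu → n(Cu) = 1.218/2 = 0.6090 mol → 38.7 g
Anode: 2H₂O → O₂ + 4H⁺ + 4e⁻ → n(O₂) = 1.218/4 = 0.3045 mol → 6.82 L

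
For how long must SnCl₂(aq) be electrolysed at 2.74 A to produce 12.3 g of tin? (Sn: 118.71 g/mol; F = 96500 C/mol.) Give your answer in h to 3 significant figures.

2.03 h

n(Sn) = 12.3 / 118.71 = 0.1036 mol
Sn²⁺ + 2e⁻ → Sn, so n(e⁻) = 2 × 0.1036 = 0.2072 mol
Q = 0.2072 × 96500 = 19990 C
t = Q / I = 19990 / 2.74 = 7296 s = 2.03 h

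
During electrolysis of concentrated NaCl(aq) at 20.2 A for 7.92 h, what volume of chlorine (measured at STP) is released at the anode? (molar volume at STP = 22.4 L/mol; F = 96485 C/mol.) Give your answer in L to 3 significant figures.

Charge passed = 20.2 × 28512 = 5.759×10^5 C
n(e⁻) = Q/F = 5.759×10^5/96485 = 5.969 mol
2Cl⁻ → Cl₂ + 2e⁻, so n(Cl₂) = 5.969 / 2 = 2.985 mol
V = 2.985 × 22.4 = 66.86 L

66.9 L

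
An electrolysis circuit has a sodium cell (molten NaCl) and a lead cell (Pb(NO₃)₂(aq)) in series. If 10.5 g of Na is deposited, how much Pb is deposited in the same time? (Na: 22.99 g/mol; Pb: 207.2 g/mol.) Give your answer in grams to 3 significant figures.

n(Na) = 10.5 / 22.99 = 0.4567 mol
Na⁺ + e⁻ → Na, so n(e⁻) = 0.4567 mol
In series, the same 0.4567 mol of electrons flows through the second cell.
Pb²⁺ + 2e⁻ → Pb, so n(Pb) = 0.4567 / 2 = 0.2284 mol
m(Pb) = 0.2284 × 207.2 = 47.3 g

47.3 g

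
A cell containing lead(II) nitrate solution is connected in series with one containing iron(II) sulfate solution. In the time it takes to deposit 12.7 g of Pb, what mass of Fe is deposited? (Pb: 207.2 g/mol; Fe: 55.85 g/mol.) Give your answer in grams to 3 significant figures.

n(Pb) = 12.7 / 207.2 = 0.06129 mol
Pb²⁺ + 2e⁻ → Pb, so n(e⁻) = 2 × 0.06129 = 0.1226 mol
Same current for the same time ⇒ same n(e⁻) = 0.1226 mol in both cells.
Fe²⁺ + 2e⁻ → Fe, so n(Fe) = 0.1226 / 2 = 0.06130 mol
m(Fe) = 0.06130 × 55.85 = 3.42 g

3.42 g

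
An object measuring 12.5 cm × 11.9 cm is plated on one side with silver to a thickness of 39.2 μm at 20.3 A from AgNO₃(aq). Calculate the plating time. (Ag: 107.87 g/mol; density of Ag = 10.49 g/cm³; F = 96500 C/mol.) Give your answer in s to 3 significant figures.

270 s

Plated area = 12.5 × 11.9 = 148.8 cm²
Volume = 148.8 × 39.2×10⁻⁴ cm = 0.5833 cm³
m(Ag) = 0.5833 × 10.49 = 6.119 g
n(Ag) = 6.119 / 107.87 = 0.05673 mol; n(e⁻) = 0.05673 mol
Q = 0.05673 × 96500 = 5474 C
t = 5474 / 20.3 = 269.7 s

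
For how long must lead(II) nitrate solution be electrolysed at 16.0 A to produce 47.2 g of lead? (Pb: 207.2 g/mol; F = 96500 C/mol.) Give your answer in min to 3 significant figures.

n(Pb) = 47.2 / 207.2 = 0.2278 mol
Pb²⁺ + 2e⁻ → Pb, so n(e⁻) = 2 × 0.2278 = 0.4556 mol
Q = 0.4556 × 96500 = 43970 C
t = Q / I = 43970 / 16.0 = 2748 s = 45.8 min

45.8 min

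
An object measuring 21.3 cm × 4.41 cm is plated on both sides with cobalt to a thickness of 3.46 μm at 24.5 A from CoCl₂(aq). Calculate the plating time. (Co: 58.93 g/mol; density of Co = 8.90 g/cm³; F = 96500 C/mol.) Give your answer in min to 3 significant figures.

Plated area = 2 × 21.3 × 4.41 = 187.9 cm²
Volume = 187.9 × 3.46×10⁻⁴ cm = 0.06501 cm³
m(Co) = 0.06501 × 8.90 = 0.5786 g
n(Co) = 0.5786 / 58.93 = 0.009818 mol; n(e⁻) = 2 × 0.009818 = 0.01964 mol
Q = 0.01964 × 96500 = 1895 C
t = 1895 / 24.5 = 77.35 s = 1.29 min

1.29 min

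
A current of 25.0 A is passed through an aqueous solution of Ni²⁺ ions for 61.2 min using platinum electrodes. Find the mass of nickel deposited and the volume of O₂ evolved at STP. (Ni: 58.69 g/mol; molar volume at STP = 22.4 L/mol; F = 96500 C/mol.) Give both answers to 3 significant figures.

27.9 g Ni; 5.33 L O₂

Q = 25.0 × 3672 = 91800 C; n(e⁻) = 91800 / 96500 = 0.9513 mol
Cathode: Ni²⁺ + 2e⁻ → Ni → n(Ni) = 0.9513/2 = 0.4757 mol → 27.9 g
Anode: 2H₂O → O₂ + 4H⁺ + 4e⁻ → n(O₂) = 0.9513/4 = 0.2378 mol → 5.33 L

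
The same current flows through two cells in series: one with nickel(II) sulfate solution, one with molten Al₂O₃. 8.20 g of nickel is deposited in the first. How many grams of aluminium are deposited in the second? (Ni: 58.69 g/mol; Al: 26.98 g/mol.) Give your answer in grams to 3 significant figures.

n(Ni) = 8.20 / 58.69 = 0.1397 mol
Ni²⁺ + 2e⁻ → Ni, so n(e⁻) = 2 × 0.1397 = 0.2794 mol
Since the cells are in series, n(e⁻) in the Al cell is also 0.2794 mol.
Al³⁺ + 3e⁻ → Al, so n(Al) = 0.2794 / 3 = 0.09313 mol
m(Al) = 0.09313 × 26.98 = 2.51 g

2.51 g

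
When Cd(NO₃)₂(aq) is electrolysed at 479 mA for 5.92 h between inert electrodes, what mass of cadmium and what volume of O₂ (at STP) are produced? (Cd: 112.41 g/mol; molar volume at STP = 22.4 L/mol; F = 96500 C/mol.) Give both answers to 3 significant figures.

Q = 0.479 × 21312 = 10210 C; n(e⁻) = 10210 / 96500 = 0.1058 mol
Cathode: Cd²⁺ + 2e⁻ → Cd → n(Cd) = 0.1058/2 = 0.05290 mol → 5.95 g
Anode: 2H₂O → O₂ + 4H⁺ + 4e⁻ → n(O₂) = 0.1058/4 = 0.02645 mol → 0.592 L

5.95 g Cd; 0.592 L O₂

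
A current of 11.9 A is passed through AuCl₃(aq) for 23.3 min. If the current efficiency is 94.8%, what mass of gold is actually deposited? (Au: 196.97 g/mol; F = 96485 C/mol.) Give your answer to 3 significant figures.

Q = 11.9 × 1398 = 16640 C
n(e⁻) = 16640 / 96485 = 0.1725 mol
Au³⁺ + 3e⁻ → Au, so theoretical m(Au) = 0.05750 × 196.97 = 11.33 g
Actual mass = 94.8% × 11.33 = 10.7 g

10.7 g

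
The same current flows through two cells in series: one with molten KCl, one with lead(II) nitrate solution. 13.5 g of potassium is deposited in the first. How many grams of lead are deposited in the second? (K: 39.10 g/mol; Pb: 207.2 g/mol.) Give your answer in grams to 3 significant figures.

n(K) = 13.5 / 39.10 = 0.3453 mol
K⁺ + e⁻ → K, so n(e⁻) = 0.3453 mol
Since the cells are in series, n(e⁻) in the Pb cell is also 0.3453 mol.
Pb²⁺ + 2e⁻ → Pb, so n(Pb) = 0.3453 / 2 = 0.1727 mol
m(Pb) = 0.1727 × 207.2 = 35.8 g

35.8 g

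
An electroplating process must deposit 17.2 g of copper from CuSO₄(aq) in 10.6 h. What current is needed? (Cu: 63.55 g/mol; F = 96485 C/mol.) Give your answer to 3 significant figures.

1.37 A

n(Cu) = 17.2 / 63.55 = 0.2707 mol
Cu²⁺ + 2e⁻ → Cu, so n(e⁻) = 2 × 0.2707 = 0.5414 mol
Q = 0.5414 × 96485 = 52240 C
I = Q / t = 52240 / 38160 s = 1.37 A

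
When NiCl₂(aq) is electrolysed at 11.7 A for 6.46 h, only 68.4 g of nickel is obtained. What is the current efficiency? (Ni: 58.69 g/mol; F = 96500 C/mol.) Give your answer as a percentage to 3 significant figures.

Q = 11.7 × 23256 = 2.721×10^5 C
n(e⁻) = 2.721×10^5 / 96500 = 2.820 mol
Ni²⁺ + 2e⁻ → Ni, so theoretical n(Ni) = 1.410 mol → 82.75 g
Efficiency = 68.4 / 82.75 = 0.8266 = 82.7%

82.7%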